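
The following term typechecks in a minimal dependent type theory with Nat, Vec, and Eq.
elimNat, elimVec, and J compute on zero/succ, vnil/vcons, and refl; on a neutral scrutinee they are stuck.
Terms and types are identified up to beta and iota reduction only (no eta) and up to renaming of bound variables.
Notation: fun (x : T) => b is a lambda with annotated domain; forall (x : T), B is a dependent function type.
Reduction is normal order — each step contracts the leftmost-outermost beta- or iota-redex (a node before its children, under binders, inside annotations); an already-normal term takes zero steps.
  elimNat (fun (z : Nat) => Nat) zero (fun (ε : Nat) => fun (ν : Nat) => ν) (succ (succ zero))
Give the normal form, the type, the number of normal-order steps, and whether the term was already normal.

reduced normal form:
  zero
the term's type:
  Nat
normal-order step count: 7
already normal: no
first contracted redex: an elimNat iota-redex


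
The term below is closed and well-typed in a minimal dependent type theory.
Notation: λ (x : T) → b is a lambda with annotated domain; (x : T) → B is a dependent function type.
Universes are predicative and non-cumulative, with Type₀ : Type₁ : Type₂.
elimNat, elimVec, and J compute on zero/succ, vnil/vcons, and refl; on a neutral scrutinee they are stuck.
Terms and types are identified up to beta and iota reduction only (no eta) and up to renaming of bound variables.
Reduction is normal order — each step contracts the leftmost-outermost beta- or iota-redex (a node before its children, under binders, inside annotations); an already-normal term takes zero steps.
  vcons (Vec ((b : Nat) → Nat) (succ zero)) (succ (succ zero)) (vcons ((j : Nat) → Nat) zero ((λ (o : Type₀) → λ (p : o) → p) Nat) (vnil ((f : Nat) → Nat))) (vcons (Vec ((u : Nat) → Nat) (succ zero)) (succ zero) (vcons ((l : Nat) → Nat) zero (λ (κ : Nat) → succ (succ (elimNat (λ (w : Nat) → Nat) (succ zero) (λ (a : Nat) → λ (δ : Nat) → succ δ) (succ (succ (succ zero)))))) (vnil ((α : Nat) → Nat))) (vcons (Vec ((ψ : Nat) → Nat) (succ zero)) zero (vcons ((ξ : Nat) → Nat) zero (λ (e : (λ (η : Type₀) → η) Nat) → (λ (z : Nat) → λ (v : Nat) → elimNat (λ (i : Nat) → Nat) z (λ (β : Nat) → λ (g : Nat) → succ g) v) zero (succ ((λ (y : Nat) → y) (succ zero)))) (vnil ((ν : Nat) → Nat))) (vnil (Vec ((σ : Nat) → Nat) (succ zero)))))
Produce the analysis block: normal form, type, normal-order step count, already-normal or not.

normal form:
  vcons (Vec ((b : Nat) → Nat) (succ zero)) (succ (succ zero)) (vcons ((j : Nat) → Nat) zero (λ (o : Nat) → o) (vnil ((p : Nat) → Nat))) (vcons (Vec ((f : Nat) → Nat) (succ zero)) (succ zero) (vcons ((u : Nat) → Nat) zero (λ (l : Nat) → succ (succ (succ (succ (succ (succ zero)))))) (vnil ((κ : Nat) → Nat))) (vcons (Vec ((w : Nat) → Nat) (succ zero)) zero (vcons ((a : Nat) → Nat) zero (λ (δ : Nat) → succ (succ zero)) (vnil ((α : Nat) → Nat))) (vnil (Vec ((ψ : Nat) → Nat) (succ zero)))))
the term's type:
  Vec (Vec ((b : Nat) → Nat) (succ zero)) (succ (succ (succ zero)))
steps to reach normal form (normal order): 22
already normal: no
first contracted redex: a beta-redex


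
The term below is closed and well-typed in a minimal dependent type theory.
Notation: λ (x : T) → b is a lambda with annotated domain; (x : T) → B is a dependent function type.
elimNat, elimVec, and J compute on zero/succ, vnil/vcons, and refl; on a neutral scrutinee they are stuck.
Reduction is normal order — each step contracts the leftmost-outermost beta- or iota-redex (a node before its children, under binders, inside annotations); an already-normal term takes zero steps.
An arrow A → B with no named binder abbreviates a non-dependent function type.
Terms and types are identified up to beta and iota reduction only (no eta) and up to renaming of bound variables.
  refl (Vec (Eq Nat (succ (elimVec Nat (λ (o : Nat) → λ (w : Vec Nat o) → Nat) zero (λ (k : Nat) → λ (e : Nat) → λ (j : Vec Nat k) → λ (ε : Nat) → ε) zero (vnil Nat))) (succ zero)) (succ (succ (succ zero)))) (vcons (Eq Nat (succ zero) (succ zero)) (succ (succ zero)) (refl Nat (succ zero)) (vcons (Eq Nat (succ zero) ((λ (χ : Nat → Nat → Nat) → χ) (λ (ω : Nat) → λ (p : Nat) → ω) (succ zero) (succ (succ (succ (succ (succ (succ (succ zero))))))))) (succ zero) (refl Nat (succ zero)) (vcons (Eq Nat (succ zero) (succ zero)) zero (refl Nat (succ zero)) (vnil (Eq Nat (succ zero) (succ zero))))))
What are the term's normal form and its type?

reduced normal form:
  refl (Vec (Eq Nat (succ zero) (succ zero)) (succ (succ (succ zero)))) (vcons (Eq Nat (succ zero) (succ zero)) (succ (succ zero)) (refl Nat (succ zero)) (vcons (Eq Nat (succ zero) (succ zero)) (succ zero) (refl Nat (succ zero)) (vcons (Eq Nat (succ zero) (succ zero)) zero (refl Nat (succ zero)) (vnil (Eq Nat (succ zero) (succ zero))))))
type:
  Eq (Vec (Eq Nat (succ zero) (succ zero)) (succ (succ (succ zero)))) (vcons (Eq Nat (succ zero) (succ zero)) (succ (succ zero)) (refl Nat (succ zero)) (vcons (Eq Nat (succ zero) (succ zero)) (succ zero) (refl Nat (succ zero)) (vcons (Eq Nat (succ zero) (succ zero)) zero (refl Nat (succ zero)) (vnil (Eq Nat (succ zero) (succ zero)))))) (vcons (Eq Nat (succ zero) (succ zero)) (succ (succ zero)) (refl Nat (succ zero)) (vcons (Eq Nat (succ zero) (succ zero)) (succ zero) (refl Nat (succ zero)) (vcons (Eq Nat (succ zero) (succ zero)) zero (refl Nat (succ zero)) (vnil (Eq Nat (succ zero) (succ zero))))))


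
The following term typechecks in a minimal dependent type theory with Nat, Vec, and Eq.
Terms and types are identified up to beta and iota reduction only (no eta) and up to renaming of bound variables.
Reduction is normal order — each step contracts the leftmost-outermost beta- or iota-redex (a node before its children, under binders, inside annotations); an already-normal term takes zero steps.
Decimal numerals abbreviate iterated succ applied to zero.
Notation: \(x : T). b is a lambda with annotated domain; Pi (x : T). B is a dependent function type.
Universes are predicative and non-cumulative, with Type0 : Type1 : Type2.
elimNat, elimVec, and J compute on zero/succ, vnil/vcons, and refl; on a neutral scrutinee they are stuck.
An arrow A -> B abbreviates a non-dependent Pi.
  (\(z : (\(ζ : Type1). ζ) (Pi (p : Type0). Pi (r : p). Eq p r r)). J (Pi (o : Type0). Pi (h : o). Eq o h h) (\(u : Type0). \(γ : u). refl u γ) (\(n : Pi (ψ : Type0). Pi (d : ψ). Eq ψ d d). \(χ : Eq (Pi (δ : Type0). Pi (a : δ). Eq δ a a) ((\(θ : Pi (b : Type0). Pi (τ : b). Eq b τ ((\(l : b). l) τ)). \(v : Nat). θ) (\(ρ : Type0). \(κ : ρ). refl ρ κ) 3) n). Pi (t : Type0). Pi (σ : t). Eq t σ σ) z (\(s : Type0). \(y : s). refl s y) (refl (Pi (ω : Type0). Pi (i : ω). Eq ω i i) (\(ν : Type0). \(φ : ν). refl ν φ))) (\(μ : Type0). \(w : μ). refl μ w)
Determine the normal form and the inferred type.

normal form:
  \(z : Type0). \(ζ : z). refl z ζ
type:
  Pi (z : Type0). Pi (ζ : z). Eq z ζ ζ
observation: the term reaches its normal form after 2 normal-order steps.


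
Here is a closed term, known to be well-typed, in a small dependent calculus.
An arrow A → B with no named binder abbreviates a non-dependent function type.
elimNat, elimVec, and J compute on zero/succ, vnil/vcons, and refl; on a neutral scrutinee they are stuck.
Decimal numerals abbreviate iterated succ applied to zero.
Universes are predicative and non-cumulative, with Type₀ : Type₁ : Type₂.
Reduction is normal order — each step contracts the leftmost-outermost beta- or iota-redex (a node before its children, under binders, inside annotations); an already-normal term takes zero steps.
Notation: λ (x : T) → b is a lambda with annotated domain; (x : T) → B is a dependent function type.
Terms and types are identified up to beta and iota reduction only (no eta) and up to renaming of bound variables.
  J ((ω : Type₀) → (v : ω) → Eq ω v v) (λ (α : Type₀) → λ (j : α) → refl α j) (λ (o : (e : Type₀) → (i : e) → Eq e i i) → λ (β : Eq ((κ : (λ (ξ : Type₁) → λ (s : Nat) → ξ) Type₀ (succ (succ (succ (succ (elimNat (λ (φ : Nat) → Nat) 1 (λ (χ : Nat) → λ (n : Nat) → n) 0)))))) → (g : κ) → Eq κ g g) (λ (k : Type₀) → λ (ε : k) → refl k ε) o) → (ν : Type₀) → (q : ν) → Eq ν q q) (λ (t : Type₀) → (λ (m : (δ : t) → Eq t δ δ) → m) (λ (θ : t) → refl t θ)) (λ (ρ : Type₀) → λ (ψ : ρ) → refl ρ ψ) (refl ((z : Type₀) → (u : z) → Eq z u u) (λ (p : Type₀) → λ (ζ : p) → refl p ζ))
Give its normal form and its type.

reduced normal form:
  λ (ω : Type₀) → λ (v : ω) → refl ω v
inferred type:
  (ω : Type₀) → (v : ω) → Eq ω v v


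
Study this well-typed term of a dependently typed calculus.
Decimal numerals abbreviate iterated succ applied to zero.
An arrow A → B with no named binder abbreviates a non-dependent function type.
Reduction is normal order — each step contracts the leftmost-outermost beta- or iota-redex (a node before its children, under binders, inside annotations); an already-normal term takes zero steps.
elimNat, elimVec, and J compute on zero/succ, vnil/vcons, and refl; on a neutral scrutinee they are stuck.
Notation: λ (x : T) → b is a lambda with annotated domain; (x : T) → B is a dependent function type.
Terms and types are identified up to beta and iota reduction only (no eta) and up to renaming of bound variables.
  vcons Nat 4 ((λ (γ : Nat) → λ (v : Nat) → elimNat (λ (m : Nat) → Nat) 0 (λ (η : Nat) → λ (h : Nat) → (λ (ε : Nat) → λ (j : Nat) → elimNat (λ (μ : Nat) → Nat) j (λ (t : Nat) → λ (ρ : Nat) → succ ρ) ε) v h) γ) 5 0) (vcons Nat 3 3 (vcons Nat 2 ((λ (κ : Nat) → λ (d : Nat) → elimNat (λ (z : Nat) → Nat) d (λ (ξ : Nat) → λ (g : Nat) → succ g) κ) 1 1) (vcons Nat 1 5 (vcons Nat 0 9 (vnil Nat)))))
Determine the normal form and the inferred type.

normal form:
  vcons Nat 4 0 (vcons Nat 3 3 (vcons Nat 2 2 (vcons Nat 1 5 (vcons Nat 0 9 (vnil Nat)))))
inferred type:
  Vec Nat 5


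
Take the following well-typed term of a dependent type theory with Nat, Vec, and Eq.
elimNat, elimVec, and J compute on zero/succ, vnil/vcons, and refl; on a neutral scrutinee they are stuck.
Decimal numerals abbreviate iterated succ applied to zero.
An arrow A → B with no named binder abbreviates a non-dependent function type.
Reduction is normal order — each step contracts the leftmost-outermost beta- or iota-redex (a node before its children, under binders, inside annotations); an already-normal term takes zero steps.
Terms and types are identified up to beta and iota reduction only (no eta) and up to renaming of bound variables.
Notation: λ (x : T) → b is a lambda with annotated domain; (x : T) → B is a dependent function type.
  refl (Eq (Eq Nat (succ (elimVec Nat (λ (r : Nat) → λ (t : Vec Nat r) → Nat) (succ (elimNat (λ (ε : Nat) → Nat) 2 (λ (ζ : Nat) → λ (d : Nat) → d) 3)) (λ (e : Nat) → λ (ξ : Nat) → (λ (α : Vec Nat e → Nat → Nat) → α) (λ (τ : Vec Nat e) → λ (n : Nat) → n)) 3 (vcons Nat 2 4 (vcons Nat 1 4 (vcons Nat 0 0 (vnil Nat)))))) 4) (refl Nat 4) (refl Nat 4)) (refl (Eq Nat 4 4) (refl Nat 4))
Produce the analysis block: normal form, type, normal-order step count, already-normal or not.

reduced normal form:
  refl (Eq (Eq Nat 4 4) (refl Nat 4) (refl Nat 4)) (refl (Eq Nat 4 4) (refl Nat 4))
inferred type:
  Eq (Eq (Eq Nat 4 4) (refl Nat 4) (refl Nat 4)) (refl (Eq Nat 4 4) (refl Nat 4)) (refl (Eq Nat 4 4) (refl Nat 4))
normal-order step count: 29
already normal: no
first redex: an elimVec iota-redex


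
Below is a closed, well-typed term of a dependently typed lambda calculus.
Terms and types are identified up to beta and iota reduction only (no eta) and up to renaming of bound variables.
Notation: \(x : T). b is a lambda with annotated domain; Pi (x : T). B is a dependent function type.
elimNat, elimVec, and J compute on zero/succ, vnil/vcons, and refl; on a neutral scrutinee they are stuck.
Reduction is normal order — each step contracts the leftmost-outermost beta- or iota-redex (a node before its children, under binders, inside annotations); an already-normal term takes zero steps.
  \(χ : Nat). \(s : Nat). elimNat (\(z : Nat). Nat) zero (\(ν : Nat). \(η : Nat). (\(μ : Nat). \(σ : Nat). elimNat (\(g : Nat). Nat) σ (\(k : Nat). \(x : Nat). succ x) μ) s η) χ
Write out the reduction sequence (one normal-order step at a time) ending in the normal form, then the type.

reduction (normal order):
  \(χ : Nat). \(s : Nat). elimNat (\(z : Nat). Nat) zero (\(ν : Nat). \(η : Nat). (\(μ : Nat). \(σ : Nat). elimNat (\(g : Nat). Nat) σ (\(k : Nat). \(x : Nat). succ x) μ) s η) χ
  ~> \(χ : Nat). \(s : Nat). elimNat (\(z : Nat). Nat) zero (\(ν : Nat). \(η : Nat). (\(μ : Nat). elimNat (\(σ : Nat). Nat) μ (\(g : Nat). \(k : Nat). succ k) s) η) χ
  ~> \(χ : Nat). \(s : Nat). elimNat (\(z : Nat). Nat) zero (\(ν : Nat). \(η : Nat). elimNat (\(μ : Nat). Nat) η (\(σ : Nat). \(g : Nat). succ g) s) χ
inferred type:
  Pi (χ : Nat). Pi (s : Nat). Nat


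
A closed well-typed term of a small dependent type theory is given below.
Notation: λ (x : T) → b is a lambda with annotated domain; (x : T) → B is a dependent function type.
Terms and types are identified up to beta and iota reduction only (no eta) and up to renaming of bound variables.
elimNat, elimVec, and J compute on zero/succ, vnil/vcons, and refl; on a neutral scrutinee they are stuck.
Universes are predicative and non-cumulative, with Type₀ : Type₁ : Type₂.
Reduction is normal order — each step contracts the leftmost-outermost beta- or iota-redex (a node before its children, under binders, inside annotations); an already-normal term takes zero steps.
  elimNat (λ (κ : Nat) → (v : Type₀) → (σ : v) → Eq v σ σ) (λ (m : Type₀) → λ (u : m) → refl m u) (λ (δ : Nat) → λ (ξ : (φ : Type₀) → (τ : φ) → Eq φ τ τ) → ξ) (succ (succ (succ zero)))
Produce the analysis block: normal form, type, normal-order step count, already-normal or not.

reduced normal form:
  λ (κ : Type₀) → λ (v : κ) → refl κ v
the term's type:
  (κ : Type₀) → (v : κ) → Eq κ v v
normal-order step count: 10
already normal: no
first redex: an elimNat iota-redex


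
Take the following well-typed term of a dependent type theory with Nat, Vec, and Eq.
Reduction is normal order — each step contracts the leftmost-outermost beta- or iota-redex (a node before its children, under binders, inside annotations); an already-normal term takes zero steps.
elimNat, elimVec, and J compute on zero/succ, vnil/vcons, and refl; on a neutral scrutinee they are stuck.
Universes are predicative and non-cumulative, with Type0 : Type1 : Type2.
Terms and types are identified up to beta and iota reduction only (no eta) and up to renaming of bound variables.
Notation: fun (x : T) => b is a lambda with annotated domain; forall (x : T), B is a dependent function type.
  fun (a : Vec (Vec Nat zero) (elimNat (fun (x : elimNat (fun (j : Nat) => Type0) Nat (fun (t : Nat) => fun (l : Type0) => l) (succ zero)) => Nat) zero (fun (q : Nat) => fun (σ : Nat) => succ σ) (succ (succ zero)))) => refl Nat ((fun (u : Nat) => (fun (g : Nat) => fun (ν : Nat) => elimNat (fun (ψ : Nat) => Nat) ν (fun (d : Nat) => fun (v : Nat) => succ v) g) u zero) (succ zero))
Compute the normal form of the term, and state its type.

resulting normal form:
  fun (a : Vec (Vec Nat zero) (succ (succ zero))) => refl Nat (succ zero)
type:
  forall (a : Vec (Vec Nat zero) (succ (succ zero))), Eq Nat (succ zero) (succ zero)
observation: reduction starts at an elimNat iota-redex, and 14 normal-order steps reach the normal form.


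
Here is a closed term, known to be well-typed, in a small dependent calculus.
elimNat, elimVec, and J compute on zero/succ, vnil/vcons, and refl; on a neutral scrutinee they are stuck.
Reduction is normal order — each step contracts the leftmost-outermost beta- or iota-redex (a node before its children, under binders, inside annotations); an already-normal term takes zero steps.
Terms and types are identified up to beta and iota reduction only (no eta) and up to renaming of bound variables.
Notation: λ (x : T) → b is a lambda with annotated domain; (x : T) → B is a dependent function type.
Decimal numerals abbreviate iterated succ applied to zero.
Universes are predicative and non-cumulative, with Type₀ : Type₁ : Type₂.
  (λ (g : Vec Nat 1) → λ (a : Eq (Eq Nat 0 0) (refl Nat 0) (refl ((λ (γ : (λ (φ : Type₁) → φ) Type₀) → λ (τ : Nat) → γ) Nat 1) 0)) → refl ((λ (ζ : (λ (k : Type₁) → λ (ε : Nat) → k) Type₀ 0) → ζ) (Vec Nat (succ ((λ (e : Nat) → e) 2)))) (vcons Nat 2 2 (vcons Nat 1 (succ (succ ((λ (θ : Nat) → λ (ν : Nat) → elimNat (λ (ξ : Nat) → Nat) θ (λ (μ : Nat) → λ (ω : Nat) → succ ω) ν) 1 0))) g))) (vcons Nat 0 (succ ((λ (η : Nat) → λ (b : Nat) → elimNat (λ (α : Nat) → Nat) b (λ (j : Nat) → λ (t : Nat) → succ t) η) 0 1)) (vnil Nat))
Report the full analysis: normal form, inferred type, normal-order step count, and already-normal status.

resulting normal form:
  λ (g : Eq (Eq Nat 0 0) (refl Nat 0) (refl Nat 0)) → refl (Vec Nat 3) (vcons Nat 2 2 (vcons Nat 1 3 (vcons Nat 0 2 (vnil Nat))))
inferred type:
  (g : Eq (Eq Nat 0 0) (refl Nat 0) (refl Nat 0)) → Eq (Vec Nat 3) (vcons Nat 2 2 (vcons Nat 1 3 (vcons Nat 0 2 (vnil Nat)))) (vcons Nat 2 2 (vcons Nat 1 3 (vcons Nat 0 2 (vnil Nat))))
steps to reach normal form (normal order): 11
started in normal form: no
first redex: a beta-redex


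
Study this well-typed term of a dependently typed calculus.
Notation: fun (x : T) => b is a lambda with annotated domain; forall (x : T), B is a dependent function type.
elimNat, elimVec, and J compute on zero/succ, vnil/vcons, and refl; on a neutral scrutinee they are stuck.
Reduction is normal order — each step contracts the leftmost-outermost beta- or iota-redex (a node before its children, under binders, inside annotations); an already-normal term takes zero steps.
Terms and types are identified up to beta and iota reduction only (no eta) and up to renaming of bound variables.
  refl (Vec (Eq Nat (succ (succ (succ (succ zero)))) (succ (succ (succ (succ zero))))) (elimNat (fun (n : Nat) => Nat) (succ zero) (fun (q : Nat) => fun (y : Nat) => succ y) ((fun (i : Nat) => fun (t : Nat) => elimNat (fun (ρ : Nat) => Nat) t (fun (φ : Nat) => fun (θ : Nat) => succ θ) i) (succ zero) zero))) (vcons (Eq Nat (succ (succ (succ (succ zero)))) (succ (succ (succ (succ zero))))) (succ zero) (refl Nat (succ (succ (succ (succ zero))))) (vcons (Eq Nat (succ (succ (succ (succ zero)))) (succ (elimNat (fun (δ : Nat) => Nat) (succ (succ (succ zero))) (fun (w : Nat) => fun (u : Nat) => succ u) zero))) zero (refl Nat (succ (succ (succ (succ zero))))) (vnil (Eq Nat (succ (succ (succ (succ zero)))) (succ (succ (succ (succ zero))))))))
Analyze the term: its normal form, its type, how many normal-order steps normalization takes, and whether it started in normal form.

normal form:
  refl (Vec (Eq Nat (succ (succ (succ (succ zero)))) (succ (succ (succ (succ zero))))) (succ (succ zero))) (vcons (Eq Nat (succ (succ (succ (succ zero)))) (succ (succ (succ (succ zero))))) (succ zero) (refl Nat (succ (succ (succ (succ zero))))) (vcons (Eq Nat (succ (succ (succ (succ zero)))) (succ (succ (succ (succ zero))))) zero (refl Nat (succ (succ (succ (succ zero))))) (vnil (Eq Nat (succ (succ (succ (succ zero)))) (succ (succ (succ (succ zero))))))))
the term's type:
  Eq (Vec (Eq Nat (succ (succ (succ (succ zero)))) (succ (succ (succ (succ zero))))) (succ (succ zero))) (vcons (Eq Nat (succ (succ (succ (succ zero)))) (succ (succ (succ (succ zero))))) (succ zero) (refl Nat (succ (succ (succ (succ zero))))) (vcons (Eq Nat (succ (succ (succ (succ zero)))) (succ (succ (succ (succ zero))))) zero (refl Nat (succ (succ (succ (succ zero))))) (vnil (Eq Nat (succ (succ (succ (succ zero)))) (succ (succ (succ (succ zero)))))))) (vcons (Eq Nat (succ (succ (succ (succ zero)))) (succ (succ (succ (succ zero))))) (succ zero) (refl Nat (succ (succ (succ (succ zero))))) (vcons (Eq Nat (succ (succ (succ (succ zero)))) (succ (succ (succ (succ zero))))) zero (refl Nat (succ (succ (succ (succ zero))))) (vnil (Eq Nat (succ (succ (succ (succ zero)))) (succ (succ (succ (succ zero))))))))
steps to reach normal form (normal order): 11
term was already normal: no
first redex: a beta-redex


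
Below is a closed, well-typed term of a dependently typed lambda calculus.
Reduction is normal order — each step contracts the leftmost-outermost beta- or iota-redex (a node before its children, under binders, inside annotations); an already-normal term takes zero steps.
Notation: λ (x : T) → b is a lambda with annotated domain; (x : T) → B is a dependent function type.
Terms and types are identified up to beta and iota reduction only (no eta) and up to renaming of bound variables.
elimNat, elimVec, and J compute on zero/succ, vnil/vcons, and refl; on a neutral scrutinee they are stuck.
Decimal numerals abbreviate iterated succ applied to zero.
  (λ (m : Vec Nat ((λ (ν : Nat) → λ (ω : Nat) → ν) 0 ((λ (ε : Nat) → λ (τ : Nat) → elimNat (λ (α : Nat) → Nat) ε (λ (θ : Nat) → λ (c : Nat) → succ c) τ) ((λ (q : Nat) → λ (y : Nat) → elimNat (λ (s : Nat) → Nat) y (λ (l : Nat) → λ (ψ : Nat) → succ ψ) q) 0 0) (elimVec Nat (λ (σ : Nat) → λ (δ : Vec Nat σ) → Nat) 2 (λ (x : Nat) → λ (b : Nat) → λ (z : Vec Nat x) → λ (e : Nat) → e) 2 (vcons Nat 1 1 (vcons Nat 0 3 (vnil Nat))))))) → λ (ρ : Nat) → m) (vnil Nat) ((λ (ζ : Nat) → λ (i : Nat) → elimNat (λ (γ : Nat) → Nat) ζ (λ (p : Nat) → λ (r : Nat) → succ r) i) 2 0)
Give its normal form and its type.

reduced normal form:
  vnil Nat
the term's type:
  Vec Nat 0
observation: 2 normal-order steps separate the term from its normal form.


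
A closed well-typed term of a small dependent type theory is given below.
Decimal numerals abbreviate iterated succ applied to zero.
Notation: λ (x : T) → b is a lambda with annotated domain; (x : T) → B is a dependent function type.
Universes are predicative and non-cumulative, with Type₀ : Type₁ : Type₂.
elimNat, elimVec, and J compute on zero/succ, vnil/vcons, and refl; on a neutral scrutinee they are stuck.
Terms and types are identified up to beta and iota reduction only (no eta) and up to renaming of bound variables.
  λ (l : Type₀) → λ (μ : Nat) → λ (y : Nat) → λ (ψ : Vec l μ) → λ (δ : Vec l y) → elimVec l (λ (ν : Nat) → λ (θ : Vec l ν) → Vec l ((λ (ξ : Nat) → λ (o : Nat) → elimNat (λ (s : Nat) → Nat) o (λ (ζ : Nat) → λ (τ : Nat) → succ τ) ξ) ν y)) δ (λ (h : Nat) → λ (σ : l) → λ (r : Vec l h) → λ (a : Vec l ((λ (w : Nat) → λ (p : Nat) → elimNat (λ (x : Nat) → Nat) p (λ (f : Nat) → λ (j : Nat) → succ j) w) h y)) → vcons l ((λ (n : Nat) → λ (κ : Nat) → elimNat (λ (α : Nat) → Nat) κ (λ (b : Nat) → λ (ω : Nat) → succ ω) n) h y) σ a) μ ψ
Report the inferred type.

inferred type:
  (l : Type₀) → (μ : Nat) → (y : Nat) → (ψ : Vec l μ) → (δ : Vec l y) → Vec l (elimNat (λ (ν : Nat) → Nat) y (λ (θ : Nat) → λ (ξ : Nat) → succ ξ) μ)


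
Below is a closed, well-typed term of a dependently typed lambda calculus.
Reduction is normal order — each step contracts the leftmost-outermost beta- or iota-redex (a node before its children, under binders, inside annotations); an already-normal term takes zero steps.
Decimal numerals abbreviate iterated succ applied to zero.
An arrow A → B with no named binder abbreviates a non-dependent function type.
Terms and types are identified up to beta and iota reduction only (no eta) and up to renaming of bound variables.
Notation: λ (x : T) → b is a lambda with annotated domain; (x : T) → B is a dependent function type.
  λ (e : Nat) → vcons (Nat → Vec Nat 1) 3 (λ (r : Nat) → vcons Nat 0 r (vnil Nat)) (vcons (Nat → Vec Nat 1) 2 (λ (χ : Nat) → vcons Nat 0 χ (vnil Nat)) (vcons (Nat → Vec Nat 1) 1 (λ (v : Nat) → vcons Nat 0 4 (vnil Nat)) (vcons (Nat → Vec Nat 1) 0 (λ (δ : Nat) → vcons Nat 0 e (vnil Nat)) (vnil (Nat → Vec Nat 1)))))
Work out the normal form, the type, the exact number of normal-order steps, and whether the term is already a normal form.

reduced normal form:
  λ (e : Nat) → vcons (Nat → Vec Nat 1) 3 (λ (r : Nat) → vcons Nat 0 r (vnil Nat)) (vcons (Nat → Vec Nat 1) 2 (λ (χ : Nat) → vcons Nat 0 χ (vnil Nat)) (vcons (Nat → Vec Nat 1) 1 (λ (v : Nat) → vcons Nat 0 4 (vnil Nat)) (vcons (Nat → Vec Nat 1) 0 (λ (δ : Nat) → vcons Nat 0 e (vnil Nat)) (vnil (Nat → Vec Nat 1)))))
type:
  Nat → Vec (Nat → Vec Nat 1) 4
steps to reach normal form (normal order): 0
term was already normal: yes


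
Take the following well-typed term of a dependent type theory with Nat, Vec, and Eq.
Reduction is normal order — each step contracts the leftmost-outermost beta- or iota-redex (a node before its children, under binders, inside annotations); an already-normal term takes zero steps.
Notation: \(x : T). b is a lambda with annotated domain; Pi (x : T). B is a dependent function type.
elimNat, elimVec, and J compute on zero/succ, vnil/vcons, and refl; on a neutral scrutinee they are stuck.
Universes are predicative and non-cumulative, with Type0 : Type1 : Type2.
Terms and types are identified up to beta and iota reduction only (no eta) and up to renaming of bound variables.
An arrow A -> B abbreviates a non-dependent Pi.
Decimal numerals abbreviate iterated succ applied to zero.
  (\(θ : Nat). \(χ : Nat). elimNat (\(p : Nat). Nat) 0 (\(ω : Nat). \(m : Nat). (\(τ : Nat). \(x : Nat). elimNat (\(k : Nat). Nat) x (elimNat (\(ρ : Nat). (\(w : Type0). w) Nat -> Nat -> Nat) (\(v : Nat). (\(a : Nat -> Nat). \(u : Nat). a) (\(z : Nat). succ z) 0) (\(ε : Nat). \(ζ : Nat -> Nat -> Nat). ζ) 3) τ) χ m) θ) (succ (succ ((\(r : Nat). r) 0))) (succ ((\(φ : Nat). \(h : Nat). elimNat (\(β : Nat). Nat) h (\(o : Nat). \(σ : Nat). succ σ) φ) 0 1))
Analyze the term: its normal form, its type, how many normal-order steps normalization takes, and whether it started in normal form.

resulting normal form:
  4
the term's type:
  Nat
normal-order step count: 118
term was already normal: no
first redex: a beta-redex


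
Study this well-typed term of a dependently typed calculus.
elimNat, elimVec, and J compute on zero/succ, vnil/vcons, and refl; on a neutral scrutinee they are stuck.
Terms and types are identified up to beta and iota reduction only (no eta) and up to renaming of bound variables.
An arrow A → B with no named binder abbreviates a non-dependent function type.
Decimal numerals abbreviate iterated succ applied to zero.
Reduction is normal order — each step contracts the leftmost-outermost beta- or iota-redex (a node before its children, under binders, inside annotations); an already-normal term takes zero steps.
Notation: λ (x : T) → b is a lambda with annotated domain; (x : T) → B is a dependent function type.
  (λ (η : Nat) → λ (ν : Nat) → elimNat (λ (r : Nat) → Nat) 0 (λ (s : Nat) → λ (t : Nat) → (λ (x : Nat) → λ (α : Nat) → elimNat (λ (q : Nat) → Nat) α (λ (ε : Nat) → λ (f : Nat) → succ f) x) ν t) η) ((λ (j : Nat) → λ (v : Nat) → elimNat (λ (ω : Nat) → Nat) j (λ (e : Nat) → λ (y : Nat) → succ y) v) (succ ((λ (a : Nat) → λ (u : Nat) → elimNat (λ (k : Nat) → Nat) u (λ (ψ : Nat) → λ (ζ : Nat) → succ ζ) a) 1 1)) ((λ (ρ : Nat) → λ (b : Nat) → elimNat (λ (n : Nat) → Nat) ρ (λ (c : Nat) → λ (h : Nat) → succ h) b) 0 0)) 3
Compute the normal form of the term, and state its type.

reduced normal form:
  9
inferred type:
  Nat
observation: 36 normal-order steps separate the term from its normal form.


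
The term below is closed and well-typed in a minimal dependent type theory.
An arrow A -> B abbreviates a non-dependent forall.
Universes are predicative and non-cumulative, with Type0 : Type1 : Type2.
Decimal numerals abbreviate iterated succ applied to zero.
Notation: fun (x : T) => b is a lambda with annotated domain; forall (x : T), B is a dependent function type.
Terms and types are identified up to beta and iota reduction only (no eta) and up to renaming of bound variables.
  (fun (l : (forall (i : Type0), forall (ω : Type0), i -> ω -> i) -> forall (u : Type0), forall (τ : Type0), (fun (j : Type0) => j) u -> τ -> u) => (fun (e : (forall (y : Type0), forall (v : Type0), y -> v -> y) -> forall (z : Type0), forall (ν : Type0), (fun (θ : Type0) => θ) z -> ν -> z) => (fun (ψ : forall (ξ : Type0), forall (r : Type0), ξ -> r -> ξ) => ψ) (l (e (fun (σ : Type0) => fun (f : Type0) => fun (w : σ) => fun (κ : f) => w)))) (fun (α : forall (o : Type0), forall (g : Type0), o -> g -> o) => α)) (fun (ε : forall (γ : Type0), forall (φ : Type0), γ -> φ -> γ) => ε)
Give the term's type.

the term's type:
  forall (l : Type0), forall (i : Type0), l -> i -> l


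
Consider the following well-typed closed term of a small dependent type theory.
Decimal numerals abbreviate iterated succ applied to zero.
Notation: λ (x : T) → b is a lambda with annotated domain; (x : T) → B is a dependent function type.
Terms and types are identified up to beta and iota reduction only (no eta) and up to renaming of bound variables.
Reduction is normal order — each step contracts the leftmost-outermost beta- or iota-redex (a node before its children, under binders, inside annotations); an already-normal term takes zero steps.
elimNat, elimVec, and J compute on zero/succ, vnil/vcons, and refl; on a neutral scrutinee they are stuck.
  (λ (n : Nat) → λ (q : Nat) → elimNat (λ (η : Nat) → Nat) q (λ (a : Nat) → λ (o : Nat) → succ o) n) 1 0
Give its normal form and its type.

resulting normal form:
  1
inferred type:
  Nat
observation: reduction starts at a beta-redex, and 6 normal-order steps reach the normal form.


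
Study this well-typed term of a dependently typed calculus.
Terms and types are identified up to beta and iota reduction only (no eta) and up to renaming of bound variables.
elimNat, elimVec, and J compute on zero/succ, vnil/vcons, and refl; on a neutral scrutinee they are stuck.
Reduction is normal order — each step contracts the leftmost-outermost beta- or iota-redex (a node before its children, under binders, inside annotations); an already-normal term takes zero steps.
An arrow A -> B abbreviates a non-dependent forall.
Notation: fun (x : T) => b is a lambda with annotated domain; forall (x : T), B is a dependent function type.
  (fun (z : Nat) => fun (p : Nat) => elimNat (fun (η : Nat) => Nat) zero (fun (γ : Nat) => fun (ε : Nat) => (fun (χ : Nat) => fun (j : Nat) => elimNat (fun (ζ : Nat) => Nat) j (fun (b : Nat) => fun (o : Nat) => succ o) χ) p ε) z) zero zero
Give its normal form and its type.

resulting normal form:
  zero
the term's type:
  Nat
observation: the first redex contracted is a beta-redex; the normal form is reached in 3 normal-order steps.


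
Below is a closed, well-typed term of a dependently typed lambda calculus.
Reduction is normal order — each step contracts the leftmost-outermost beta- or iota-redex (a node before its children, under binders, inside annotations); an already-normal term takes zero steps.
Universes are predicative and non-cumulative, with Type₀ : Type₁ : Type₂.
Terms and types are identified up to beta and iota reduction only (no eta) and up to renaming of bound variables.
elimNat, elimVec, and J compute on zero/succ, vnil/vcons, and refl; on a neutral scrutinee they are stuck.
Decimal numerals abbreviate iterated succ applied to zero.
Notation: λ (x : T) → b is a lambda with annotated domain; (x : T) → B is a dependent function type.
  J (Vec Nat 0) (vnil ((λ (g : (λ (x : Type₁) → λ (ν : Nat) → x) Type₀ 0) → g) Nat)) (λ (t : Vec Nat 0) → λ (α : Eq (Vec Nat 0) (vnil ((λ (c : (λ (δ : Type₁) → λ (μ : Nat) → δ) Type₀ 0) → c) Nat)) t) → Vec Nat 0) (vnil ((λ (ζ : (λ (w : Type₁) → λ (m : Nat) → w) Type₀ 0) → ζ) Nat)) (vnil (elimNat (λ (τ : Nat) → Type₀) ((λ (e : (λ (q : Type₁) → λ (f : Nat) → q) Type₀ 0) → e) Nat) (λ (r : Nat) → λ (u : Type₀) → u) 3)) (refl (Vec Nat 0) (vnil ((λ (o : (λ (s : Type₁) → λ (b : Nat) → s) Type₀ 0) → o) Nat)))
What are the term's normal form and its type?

resulting normal form:
  vnil Nat
inferred type:
  Vec Nat 0


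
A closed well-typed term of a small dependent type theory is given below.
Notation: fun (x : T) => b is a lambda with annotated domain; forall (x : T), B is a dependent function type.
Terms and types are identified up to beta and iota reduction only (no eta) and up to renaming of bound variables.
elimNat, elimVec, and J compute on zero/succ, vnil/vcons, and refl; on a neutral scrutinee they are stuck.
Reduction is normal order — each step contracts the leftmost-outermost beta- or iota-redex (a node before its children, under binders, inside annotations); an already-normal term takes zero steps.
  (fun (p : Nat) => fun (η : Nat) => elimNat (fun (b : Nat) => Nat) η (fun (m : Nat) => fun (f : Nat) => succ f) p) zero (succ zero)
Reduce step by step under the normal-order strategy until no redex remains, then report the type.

normal-order reduction:
  (fun (p : Nat) => fun (η : Nat) => elimNat (fun (b : Nat) => Nat) η (fun (m : Nat) => fun (f : Nat) => succ f) p) zero (succ zero)
  ~> (fun (p : Nat) => elimNat (fun (η : Nat) => Nat) p (fun (b : Nat) => fun (m : Nat) => succ m) zero) (succ zero)
  ~> elimNat (fun (p : Nat) => Nat) (succ zero) (fun (η : Nat) => fun (b : Nat) => succ b) zero
  ~> succ zero
inferred type:
  Nat


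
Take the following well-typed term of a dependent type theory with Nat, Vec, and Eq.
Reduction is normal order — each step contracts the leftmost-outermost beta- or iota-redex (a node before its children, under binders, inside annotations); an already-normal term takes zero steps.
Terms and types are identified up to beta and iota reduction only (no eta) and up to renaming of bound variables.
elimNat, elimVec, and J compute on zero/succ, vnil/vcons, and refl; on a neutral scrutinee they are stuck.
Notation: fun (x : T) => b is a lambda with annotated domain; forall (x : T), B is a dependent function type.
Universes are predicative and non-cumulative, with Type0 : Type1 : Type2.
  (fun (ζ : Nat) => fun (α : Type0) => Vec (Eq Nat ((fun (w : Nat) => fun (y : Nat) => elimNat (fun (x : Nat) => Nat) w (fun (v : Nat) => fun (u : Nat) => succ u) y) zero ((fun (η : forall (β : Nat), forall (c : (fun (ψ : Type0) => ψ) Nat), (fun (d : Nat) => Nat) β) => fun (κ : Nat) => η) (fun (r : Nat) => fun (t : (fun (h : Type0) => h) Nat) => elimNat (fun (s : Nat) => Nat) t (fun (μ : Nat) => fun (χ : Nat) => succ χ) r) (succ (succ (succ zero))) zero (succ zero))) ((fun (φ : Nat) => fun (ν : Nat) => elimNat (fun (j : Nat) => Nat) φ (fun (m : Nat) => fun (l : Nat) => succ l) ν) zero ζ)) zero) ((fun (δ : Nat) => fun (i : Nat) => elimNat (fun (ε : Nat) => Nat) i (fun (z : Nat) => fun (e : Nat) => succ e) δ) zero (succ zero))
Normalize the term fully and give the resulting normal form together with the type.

reduced normal form:
  fun (ζ : Type0) => Vec (Eq Nat (succ zero) (succ zero)) zero
the term's type:
  forall (ζ : Type0), Type0
observation: normalization takes exactly 21 steps under the normal-order strategy.


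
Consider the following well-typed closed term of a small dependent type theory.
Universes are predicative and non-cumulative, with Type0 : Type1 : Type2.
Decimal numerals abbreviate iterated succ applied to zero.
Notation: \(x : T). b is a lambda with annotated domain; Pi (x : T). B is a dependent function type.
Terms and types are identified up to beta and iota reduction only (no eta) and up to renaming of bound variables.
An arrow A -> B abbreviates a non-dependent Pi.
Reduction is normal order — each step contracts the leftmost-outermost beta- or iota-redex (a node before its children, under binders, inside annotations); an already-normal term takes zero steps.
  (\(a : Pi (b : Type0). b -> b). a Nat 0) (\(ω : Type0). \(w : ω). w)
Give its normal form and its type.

reduced normal form:
  0
type:
  Nat


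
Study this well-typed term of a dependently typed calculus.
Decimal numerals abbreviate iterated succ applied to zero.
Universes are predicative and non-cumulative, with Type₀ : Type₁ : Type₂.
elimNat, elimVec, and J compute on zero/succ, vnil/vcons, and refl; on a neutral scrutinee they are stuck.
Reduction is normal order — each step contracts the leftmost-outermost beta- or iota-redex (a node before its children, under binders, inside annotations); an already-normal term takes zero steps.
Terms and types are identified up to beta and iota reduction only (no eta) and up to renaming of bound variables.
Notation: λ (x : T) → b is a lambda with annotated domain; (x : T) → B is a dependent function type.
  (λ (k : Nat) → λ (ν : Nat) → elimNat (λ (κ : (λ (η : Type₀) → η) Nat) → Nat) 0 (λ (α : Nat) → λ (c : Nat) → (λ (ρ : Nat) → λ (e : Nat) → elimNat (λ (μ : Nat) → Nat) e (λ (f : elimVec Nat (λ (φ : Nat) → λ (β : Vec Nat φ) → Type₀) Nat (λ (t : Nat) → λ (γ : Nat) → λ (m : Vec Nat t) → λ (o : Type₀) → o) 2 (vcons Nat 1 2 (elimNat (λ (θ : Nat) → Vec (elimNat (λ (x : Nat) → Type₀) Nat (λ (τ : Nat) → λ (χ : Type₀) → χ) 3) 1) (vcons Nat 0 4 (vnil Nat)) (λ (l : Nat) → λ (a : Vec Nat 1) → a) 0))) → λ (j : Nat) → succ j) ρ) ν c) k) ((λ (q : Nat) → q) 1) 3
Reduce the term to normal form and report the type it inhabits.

reduced normal form:
  3
the term's type:
  Nat
observation: 20 normal-order steps normalize the term, beginning with a beta-redex.


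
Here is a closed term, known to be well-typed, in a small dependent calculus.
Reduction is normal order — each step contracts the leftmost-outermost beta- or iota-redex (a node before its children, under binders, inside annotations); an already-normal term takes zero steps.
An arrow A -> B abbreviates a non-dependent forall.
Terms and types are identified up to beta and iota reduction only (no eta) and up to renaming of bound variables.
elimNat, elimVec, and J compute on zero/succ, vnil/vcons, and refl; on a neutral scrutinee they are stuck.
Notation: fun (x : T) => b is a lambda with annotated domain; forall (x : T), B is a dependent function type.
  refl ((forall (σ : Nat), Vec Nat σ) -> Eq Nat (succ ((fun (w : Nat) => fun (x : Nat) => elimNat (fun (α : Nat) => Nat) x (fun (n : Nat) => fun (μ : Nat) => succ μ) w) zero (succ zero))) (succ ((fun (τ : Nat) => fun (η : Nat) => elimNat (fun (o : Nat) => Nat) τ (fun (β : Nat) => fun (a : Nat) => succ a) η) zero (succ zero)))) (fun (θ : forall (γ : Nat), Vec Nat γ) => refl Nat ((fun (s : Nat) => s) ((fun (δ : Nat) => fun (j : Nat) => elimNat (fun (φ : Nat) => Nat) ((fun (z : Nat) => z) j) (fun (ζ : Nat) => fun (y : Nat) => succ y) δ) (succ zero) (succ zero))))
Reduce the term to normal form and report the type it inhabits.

normal form:
  refl ((forall (σ : Nat), Vec Nat σ) -> Eq Nat (succ (succ zero)) (succ (succ zero))) (fun (w : forall (x : Nat), Vec Nat x) => refl Nat (succ (succ zero)))
inferred type:
  Eq ((forall (σ : Nat), Vec Nat σ) -> Eq Nat (succ (succ zero)) (succ (succ zero))) (fun (w : forall (x : Nat), Vec Nat x) => refl Nat (succ (succ zero))) (fun (α : forall (n : Nat), Vec Nat n) => refl Nat (succ (succ zero)))
observation: the leftmost-outermost redex is a beta-redex, and normalization takes 17 steps.


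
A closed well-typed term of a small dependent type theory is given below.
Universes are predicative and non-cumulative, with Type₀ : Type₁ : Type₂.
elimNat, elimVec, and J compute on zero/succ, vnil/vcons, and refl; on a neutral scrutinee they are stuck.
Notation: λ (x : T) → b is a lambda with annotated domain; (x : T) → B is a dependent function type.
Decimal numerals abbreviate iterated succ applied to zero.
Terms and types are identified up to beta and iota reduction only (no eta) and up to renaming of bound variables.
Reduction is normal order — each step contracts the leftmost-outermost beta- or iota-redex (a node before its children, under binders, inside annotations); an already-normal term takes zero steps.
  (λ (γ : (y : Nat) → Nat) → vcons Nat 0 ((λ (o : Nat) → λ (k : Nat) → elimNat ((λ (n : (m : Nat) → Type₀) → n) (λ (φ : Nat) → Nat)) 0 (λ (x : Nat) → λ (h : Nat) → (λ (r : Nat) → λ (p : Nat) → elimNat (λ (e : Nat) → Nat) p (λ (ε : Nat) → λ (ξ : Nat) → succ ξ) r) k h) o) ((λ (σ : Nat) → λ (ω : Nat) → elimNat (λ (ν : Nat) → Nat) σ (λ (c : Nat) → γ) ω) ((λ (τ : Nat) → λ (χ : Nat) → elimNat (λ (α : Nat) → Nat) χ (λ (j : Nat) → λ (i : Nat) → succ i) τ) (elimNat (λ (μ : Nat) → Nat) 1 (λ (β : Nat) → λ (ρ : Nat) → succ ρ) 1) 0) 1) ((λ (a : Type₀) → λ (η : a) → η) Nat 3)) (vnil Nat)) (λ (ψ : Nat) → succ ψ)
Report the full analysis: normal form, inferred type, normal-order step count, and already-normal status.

resulting normal form:
  vcons Nat 0 9 (vnil Nat)
type:
  Vec Nat 1
steps to reach normal form (normal order): 47
already normal: no
first redex: a beta-redex
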